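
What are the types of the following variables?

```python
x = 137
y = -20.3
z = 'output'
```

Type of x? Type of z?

x is int; z is str

int, str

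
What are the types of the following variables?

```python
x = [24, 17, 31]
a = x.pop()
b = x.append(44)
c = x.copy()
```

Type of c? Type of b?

list.copy() returns list; list.append() returns None

list, NoneType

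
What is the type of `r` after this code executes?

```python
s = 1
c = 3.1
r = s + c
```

int + float returns float (1 + 3.1 = 4.1)

float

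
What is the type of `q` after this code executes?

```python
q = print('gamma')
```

print() returns None

NoneType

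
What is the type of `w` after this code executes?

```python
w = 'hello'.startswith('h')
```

str.startswith() returns bool

bool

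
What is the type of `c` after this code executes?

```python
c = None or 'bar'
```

'or' with None returns the other value ('bar', str)

str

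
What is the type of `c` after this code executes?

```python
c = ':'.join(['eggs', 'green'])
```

str.join() returns str

str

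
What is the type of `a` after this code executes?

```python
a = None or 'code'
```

'or' with None returns the other value ('code', str)

str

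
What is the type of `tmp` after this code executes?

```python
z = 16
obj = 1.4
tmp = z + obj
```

int + float returns float (16 + 1.4 = 17.4)

float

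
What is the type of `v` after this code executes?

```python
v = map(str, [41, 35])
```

map() returns a map iterator object

map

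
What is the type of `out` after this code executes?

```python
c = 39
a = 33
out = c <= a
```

Comparison operators return bool

bool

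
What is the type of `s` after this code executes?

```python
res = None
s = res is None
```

'is' comparison returns bool

bool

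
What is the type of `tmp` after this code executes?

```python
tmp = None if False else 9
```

Ternary: condition is False, else branch (9) taken → int

int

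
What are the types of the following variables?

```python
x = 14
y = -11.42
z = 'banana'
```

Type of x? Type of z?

x is int; z is str

int, str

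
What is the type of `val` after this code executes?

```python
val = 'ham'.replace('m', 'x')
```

str.replace() returns str

str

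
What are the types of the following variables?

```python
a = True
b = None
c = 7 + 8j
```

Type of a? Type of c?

a is bool; c is complex

bool, complex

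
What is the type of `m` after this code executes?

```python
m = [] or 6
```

'or' returns first truthy value (6, which is int)

int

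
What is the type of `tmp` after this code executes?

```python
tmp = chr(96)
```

chr() returns str (single character)

str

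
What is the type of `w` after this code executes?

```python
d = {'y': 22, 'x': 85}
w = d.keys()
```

.keys() returns a dict_keys view object

dict_keys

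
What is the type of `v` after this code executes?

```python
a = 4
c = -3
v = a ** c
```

int ** negative int returns float

float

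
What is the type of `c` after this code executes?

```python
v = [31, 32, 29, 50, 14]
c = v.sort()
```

list.sort() returns None (sorts in place)

NoneType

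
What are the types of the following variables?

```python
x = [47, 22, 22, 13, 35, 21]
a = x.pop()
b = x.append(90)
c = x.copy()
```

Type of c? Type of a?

list.copy() returns list; list.pop() returns the element (int)

list, int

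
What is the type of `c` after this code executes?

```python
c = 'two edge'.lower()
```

str.lower() returns str

str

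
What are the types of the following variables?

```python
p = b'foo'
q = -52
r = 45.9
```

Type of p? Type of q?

p is bytes; q is int

bytes, int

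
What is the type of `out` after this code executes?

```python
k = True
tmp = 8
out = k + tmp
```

bool + int returns int (True is 1, so 1 + 8 = 9)

int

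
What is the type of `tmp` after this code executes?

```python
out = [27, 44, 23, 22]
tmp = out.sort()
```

list.sort() returns None (sorts in place)

NoneType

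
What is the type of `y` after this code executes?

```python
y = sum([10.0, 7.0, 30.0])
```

sum() of floats returns float

float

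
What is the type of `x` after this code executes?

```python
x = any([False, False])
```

any() returns bool

bool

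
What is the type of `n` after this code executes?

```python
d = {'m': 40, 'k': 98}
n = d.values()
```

.values() returns a dict_values view object

dict_values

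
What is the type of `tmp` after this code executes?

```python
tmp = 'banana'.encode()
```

str.encode() returns bytes

bytes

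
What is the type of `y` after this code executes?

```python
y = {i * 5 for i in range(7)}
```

A set comprehension {expr for x in iterable} produces a set

set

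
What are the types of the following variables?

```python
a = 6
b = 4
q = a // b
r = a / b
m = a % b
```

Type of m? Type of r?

int % int returns int; int / int returns float

int, float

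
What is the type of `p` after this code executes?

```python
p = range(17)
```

range() returns a range object

range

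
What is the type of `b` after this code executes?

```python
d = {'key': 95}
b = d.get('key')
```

dict.get() returns the value (int) when key is found

int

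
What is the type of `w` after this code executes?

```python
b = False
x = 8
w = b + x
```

bool + int returns int (False is 0, so 0 + 8 = 8)

int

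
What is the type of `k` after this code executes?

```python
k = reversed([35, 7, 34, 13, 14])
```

reversed() on a list returns a list_reverseiterator

list_reverseiterator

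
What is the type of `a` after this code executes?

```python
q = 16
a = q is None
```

'is' comparison returns bool

bool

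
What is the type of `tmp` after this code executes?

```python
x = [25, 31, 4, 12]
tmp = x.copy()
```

list.copy() returns list

list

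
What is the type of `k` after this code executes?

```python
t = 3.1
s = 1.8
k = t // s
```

float // float returns float (floor division preserves float type)

float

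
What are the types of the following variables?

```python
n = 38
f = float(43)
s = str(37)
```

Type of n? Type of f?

n is int; f is float

int, float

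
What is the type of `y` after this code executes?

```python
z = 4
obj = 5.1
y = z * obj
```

int * float returns float (4 * 5.1 = 20.4)

float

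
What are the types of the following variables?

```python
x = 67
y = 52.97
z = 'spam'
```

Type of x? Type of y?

x is int; y is float

int, float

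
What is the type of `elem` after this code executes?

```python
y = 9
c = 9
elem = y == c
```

Equality comparison returns bool

bool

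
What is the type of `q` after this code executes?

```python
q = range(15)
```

range() returns a range object

range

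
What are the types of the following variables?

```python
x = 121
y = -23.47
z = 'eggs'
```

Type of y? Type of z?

y is float; z is str

float, str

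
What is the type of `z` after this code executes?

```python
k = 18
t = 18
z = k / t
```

int / int always returns float in Python 3 (18 / 18 = 1)

float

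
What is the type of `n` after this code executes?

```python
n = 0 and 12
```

'and' returns the first falsy value (0, which is int)

int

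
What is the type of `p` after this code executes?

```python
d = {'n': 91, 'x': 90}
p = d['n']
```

Accessing dict[str, int] with key 'n' returns int value 91

int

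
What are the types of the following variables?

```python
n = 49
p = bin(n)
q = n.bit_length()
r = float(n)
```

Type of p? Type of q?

bin() returns str; int.bit_length() returns int

str, int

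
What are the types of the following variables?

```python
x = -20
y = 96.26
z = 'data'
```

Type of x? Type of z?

x is int; z is str

int, str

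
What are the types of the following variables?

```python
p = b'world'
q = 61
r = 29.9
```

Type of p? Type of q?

p is bytes; q is int

bytes, int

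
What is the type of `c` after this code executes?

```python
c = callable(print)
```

callable() returns bool

bool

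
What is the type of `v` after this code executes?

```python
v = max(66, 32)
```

max() of ints returns int

int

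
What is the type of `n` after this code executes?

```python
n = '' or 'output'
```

'or' returns first truthy value ('output', which is str)

str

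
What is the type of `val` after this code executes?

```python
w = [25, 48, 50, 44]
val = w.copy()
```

list.copy() returns list

list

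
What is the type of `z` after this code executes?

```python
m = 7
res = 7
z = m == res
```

Equality comparison returns bool

bool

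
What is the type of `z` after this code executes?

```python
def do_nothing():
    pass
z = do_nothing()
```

A function with no return statement returns None

NoneType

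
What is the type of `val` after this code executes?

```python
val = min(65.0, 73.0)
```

min() of floats returns float

float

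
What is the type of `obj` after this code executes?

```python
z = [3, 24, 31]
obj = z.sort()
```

list.sort() returns None (sorts in place)

NoneType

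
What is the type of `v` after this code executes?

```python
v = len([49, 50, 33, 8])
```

len() always returns int

int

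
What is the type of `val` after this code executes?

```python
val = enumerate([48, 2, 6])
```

enumerate() returns an enumerate iterator object

enumerate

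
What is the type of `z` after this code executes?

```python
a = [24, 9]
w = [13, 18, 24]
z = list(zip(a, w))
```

list(zip(...)) returns a list of tuples

list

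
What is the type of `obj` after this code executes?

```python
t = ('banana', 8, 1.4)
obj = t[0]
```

Index 0 of tuple is 'banana' which is str

str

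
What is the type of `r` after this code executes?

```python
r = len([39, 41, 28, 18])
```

len() always returns int

int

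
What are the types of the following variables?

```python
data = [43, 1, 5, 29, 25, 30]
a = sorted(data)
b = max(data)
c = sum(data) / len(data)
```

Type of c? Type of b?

int / int returns float; max of ints returns int

float, int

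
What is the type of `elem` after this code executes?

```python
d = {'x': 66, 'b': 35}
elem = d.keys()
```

.keys() returns a dict_keys view object

dict_keys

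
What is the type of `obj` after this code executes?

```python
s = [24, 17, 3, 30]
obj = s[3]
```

Indexing a list of ints returns int (s[3] = 30)

int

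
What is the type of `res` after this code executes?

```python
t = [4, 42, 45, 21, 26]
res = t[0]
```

Indexing a list of ints returns int (t[0] = 4)

int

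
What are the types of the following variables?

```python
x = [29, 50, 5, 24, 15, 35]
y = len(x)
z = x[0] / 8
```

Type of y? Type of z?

len() returns int; int / int returns float

int, float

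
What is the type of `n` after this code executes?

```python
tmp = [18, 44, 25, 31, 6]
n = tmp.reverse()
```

list.reverse() returns None

NoneType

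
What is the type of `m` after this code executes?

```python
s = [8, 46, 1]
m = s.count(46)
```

list.count() returns int

int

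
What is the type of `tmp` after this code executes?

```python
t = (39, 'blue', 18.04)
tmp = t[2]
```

Index 2 of tuple is 18.04 which is float

float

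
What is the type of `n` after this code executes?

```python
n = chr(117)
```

chr() returns str (single character)

str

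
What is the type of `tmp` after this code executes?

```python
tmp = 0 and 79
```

'and' returns the first falsy value (0, which is int)

int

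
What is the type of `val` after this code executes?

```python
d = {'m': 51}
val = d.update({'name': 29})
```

dict.update() returns None

NoneType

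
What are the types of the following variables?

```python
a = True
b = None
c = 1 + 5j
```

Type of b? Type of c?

b is NoneType; c is complex

NoneType, complex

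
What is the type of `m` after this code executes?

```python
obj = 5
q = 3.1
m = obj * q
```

int * float returns float (5 * 3.1 = 15.5)

float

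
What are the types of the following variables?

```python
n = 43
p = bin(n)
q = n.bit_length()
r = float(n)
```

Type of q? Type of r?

int.bit_length() returns int; float() returns float

int, float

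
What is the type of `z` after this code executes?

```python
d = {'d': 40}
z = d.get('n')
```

dict.get() returns None when key 'n' is not found and no default given

NoneType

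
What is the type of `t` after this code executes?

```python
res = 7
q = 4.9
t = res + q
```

int + float returns float (7 + 4.9 = 11.9)

float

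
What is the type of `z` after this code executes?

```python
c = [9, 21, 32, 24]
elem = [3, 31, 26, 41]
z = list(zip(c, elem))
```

list(zip(...)) returns a list of tuples

list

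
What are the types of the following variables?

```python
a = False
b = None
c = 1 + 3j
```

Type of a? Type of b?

a is bool; b is NoneType

bool, NoneType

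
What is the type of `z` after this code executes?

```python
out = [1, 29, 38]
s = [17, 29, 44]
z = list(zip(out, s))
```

list(zip(...)) returns a list of tuples

list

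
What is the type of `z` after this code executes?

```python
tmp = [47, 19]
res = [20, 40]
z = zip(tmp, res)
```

zip() returns a zip iterator object

zip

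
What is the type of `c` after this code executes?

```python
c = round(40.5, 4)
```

round() with ndigits arg returns float

float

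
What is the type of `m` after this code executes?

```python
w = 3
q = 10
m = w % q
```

int % int returns int (3 % 10 = 3)

int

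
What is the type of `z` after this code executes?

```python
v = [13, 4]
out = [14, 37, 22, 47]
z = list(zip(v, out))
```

list(zip(...)) returns a list of tuples

list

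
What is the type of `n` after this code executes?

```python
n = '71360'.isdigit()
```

str.isdigit() returns bool

bool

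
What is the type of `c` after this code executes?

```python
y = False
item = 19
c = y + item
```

bool + int returns int (False is 0, so 0 + 19 = 19)

int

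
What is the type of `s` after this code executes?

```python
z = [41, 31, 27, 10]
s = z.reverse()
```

list.reverse() returns None

NoneType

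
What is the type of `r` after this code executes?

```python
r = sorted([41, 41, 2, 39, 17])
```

sorted() always returns list

list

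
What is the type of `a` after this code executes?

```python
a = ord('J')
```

ord() returns int (Unicode code point)

int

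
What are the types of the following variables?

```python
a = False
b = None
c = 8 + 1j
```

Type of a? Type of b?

a is bool; b is NoneType

bool, NoneType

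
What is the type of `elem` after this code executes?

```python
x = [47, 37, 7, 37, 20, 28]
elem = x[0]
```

Indexing a list of ints returns int (x[0] = 47)

int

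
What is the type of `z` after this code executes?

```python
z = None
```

None has type NoneType

NoneType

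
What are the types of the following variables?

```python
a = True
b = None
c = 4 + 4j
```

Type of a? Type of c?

a is bool; c is complex

bool, complex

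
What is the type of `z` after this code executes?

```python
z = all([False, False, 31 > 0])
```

all() returns bool

bool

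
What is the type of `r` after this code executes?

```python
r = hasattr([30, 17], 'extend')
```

hasattr() returns bool

bool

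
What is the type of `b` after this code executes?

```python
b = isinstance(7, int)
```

isinstance() returns bool

bool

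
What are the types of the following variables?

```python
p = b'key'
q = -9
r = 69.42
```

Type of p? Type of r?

p is bytes; r is float

bytes, float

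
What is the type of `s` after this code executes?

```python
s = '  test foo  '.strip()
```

str.strip() returns str

str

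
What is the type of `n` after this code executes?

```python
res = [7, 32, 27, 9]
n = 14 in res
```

'in' operator returns bool

bool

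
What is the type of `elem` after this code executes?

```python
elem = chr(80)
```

chr() returns str (single character)

str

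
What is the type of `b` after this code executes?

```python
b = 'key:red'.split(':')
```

str.split() returns list

list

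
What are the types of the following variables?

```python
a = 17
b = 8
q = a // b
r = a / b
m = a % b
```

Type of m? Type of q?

int % int returns int; int // int returns int

int, int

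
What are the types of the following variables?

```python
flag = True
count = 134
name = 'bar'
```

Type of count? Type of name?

count is int; name is str

int, str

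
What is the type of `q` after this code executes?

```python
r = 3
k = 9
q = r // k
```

int // int returns int (3 // 9 = 0)

int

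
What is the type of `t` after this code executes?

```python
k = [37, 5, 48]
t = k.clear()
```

list.clear() returns None

NoneType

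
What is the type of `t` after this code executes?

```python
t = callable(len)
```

callable() returns bool

bool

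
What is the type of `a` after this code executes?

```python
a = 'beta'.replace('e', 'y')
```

str.replace() returns str

str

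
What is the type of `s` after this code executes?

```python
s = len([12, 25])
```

len() always returns int

int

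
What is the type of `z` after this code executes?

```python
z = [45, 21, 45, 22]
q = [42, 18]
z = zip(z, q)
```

zip() returns a zip iterator object

zip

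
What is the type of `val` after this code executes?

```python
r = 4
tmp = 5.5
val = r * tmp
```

int * float returns float (4 * 5.5 = 22.0)

float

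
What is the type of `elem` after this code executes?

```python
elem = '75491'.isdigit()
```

str.isdigit() returns bool

bool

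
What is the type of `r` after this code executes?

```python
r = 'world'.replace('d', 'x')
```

str.replace() returns str

str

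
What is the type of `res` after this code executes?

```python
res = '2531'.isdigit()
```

str.isdigit() returns bool

bool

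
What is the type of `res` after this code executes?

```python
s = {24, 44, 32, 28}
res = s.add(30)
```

set.add() returns None (mutates in place)

NoneType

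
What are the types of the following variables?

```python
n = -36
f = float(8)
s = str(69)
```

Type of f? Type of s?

f is float; s is str

float, str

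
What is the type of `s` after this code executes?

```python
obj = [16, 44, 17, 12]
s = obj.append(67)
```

list.append() returns None (mutates in place)

NoneType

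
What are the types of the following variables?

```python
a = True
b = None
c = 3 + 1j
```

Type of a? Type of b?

a is bool; b is NoneType

bool, NoneType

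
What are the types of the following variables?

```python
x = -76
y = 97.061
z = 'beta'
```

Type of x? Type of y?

x is int; y is float

int, float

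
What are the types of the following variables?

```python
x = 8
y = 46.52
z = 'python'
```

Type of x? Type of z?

x is int; z is str

int, str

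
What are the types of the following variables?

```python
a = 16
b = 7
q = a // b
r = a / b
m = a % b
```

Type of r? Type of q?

int / int returns float; int // int returns int

float, int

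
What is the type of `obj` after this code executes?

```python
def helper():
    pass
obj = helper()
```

A function with no return statement returns None

NoneType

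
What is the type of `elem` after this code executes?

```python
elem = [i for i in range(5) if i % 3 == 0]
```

A list comprehension [...] produces a list

list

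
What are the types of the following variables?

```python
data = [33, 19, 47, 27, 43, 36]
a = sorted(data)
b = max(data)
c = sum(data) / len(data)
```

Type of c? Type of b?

int / int returns float; max of ints returns int

float, int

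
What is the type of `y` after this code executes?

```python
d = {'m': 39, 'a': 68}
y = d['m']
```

Accessing dict[str, int] with key 'm' returns int value 39

int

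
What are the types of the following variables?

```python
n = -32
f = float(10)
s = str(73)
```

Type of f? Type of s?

f is float; s is str

float, str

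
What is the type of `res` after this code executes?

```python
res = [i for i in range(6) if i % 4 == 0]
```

A list comprehension [...] produces a list

list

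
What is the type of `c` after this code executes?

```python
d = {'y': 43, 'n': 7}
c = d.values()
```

.values() returns a dict_values view object

dict_values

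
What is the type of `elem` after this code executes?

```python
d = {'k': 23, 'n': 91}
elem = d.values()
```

.values() returns a dict_values view object

dict_values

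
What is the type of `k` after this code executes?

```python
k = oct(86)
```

oct() returns str representation

str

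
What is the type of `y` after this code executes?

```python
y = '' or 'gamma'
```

'or' returns first truthy value ('gamma', which is str)

str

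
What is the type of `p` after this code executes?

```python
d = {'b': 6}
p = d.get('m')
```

dict.get() returns None when key 'm' is not found and no default given

NoneType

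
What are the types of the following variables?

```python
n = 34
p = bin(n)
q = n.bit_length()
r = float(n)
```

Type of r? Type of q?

float() returns float; int.bit_length() returns int

float, int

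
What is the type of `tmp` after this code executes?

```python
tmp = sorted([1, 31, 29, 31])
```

sorted() always returns list

list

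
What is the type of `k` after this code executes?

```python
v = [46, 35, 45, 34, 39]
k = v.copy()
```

list.copy() returns list

list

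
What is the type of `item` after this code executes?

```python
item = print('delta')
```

print() returns None

NoneType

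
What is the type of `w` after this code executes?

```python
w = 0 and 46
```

'and' returns the first falsy value (0, which is int)

int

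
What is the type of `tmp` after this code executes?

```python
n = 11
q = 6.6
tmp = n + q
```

int + float returns float (11 + 6.6 = 17.6)

float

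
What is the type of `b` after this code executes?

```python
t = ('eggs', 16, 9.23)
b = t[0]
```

Index 0 of tuple is 'eggs' which is str

str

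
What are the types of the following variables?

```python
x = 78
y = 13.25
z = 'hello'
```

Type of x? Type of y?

x is int; y is float

int, float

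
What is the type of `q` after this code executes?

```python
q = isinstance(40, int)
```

isinstance() returns bool

bool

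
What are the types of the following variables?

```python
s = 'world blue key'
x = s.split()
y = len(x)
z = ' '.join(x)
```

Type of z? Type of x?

str.join() returns str; str.split() returns list

str, list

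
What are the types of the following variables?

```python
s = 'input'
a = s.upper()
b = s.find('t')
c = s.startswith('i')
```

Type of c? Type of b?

str.startswith() returns bool; str.find() returns int

bool, int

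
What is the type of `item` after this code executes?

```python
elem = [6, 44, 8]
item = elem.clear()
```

list.clear() returns None

NoneType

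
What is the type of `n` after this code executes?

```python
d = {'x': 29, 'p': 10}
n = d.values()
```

.values() returns a dict_values view object

dict_values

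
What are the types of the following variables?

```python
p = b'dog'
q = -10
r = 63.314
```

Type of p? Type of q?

p is bytes; q is int

bytes, int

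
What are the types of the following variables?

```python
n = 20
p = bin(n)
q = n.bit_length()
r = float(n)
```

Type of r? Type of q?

float() returns float; int.bit_length() returns int

float, int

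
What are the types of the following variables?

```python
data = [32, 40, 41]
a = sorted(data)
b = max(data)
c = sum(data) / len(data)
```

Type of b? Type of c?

max of ints returns int; int / int returns float

int, float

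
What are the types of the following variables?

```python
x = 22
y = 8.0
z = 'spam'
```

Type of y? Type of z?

y is float; z is str

float, str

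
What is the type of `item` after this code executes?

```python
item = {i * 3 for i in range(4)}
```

A set comprehension {expr for x in iterable} produces a set

set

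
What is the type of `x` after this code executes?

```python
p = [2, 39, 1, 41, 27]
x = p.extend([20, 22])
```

list.extend() returns None

NoneType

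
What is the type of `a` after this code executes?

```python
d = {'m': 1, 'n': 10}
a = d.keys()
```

.keys() returns a dict_keys view object

dict_keys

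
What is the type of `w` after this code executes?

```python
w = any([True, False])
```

any() returns bool

bool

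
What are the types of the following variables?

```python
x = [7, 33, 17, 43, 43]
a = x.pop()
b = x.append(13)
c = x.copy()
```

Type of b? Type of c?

list.append() returns None; list.copy() returns list

NoneType, list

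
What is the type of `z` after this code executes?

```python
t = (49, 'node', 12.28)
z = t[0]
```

Index 0 of tuple is 49 which is int

int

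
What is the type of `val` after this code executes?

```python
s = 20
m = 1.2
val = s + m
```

int + float returns float (20 + 1.2 = 21.2)

float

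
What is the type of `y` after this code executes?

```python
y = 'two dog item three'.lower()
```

str.lower() returns str

str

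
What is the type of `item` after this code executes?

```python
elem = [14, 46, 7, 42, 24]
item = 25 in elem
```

'in' operator returns bool

bool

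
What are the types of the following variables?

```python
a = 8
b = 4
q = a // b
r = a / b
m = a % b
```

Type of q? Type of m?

int // int returns int; int % int returns int

int, int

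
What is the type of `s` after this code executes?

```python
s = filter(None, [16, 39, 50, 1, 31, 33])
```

filter() returns a filter iterator object

filter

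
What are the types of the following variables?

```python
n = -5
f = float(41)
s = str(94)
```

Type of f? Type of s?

f is float; s is str

float, str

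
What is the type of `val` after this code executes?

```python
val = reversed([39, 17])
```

reversed() on a list returns a list_reverseiterator

list_reverseiterator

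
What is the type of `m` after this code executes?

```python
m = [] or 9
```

'or' returns first truthy value (9, which is int)

int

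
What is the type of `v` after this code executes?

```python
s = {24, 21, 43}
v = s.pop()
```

Popping from a set of ints returns int

int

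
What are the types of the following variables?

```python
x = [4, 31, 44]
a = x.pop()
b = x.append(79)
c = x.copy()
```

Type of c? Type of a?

list.copy() returns list; list.pop() returns the element (int)

list, int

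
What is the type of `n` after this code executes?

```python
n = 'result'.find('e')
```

str.find() returns int (index, or -1)

int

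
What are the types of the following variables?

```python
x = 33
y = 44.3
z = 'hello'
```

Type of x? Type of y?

x is int; y is float

int, float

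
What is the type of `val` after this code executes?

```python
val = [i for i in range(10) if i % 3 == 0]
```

A list comprehension [...] produces a list

list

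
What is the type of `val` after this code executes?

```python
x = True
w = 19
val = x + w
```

bool + int returns int (True is 1, so 1 + 19 = 20)

int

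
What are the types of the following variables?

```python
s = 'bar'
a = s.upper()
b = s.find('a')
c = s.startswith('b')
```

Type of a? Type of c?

str.upper() returns str; str.startswith() returns bool

str, bool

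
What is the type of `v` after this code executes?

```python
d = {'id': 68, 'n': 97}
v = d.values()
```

.values() returns a dict_values view object

dict_values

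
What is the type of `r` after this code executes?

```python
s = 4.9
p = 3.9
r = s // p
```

float // float returns float (floor division preserves float type)

float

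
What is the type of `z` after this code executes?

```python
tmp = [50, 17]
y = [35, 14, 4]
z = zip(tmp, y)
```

zip() returns a zip iterator object

zip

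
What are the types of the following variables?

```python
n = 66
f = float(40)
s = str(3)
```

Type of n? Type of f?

n is int; f is float

int, float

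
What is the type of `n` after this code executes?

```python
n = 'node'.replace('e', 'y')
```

str.replace() returns str

str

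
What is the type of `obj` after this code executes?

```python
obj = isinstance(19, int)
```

isinstance() returns bool

bool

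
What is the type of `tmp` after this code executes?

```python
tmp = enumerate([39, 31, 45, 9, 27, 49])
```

enumerate() returns an enumerate iterator object

enumerate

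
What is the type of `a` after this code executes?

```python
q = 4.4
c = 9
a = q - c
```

float - int returns float (4.4 - 9 = -4.6)

float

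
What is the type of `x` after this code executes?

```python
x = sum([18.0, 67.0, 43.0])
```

sum() of floats returns float

float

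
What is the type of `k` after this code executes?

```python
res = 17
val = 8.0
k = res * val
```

int * float returns float (17 * 8.0 = 136.0)

float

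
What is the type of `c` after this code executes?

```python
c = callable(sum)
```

callable() returns bool

bool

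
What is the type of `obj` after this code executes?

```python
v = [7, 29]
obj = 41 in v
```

'in' operator returns bool

bool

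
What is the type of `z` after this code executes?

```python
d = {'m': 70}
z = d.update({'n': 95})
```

dict.update() returns None

NoneType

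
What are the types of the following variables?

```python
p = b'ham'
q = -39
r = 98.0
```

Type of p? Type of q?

p is bytes; q is int

bytes, int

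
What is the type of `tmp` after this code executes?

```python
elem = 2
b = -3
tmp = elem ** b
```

int ** negative int returns float

float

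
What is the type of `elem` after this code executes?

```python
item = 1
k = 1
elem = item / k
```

int / int always returns float in Python 3 (1 / 1 = 1)

float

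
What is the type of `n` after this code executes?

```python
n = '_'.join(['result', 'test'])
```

str.join() returns str

str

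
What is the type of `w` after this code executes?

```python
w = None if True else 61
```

Ternary: condition is True, if branch (None) taken → NoneType

NoneType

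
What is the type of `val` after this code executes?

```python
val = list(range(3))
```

list(range(...)) returns list

list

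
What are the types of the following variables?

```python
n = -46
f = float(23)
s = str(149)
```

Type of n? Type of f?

n is int; f is float

int, float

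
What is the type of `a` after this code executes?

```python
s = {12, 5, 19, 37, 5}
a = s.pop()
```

Popping from a set of ints returns int

int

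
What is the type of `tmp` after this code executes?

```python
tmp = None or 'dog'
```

'or' with None returns the other value ('dog', str)

str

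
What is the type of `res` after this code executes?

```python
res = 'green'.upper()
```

str.upper() returns str

str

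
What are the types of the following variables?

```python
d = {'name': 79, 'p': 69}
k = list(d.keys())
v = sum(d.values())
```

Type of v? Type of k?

sum of int values returns int; list(...) returns list

int, list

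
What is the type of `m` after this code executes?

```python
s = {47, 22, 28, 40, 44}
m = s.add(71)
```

set.add() returns None (mutates in place)

NoneType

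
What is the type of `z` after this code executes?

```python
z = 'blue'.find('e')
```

str.find() returns int (index, or -1)

int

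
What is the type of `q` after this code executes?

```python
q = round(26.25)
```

round() with no ndigits arg returns int

int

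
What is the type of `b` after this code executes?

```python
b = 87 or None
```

'or' returns first truthy value (87, int)

int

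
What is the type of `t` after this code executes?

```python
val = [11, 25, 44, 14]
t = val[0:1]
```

Slicing a list always returns a list

list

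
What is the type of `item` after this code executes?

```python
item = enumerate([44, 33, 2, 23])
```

enumerate() returns an enumerate iterator object

enumerate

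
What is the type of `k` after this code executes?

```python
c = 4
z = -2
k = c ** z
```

int ** negative int returns float

float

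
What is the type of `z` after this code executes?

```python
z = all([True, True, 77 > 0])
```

all() returns bool

bool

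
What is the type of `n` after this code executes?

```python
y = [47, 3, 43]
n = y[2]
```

Indexing a list of ints returns int (y[2] = 43)

int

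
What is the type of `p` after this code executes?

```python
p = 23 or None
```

'or' returns first truthy value (23, int)

int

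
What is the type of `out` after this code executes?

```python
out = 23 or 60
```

'or' returns the first truthy value (23, which is int)

int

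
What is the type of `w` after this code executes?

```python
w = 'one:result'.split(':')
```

str.split() returns list

list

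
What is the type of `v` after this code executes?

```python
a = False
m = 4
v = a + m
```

bool + int returns int (False is 0, so 0 + 4 = 4)

int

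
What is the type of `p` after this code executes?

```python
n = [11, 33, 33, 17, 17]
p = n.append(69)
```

list.append() returns None (mutates in place)

NoneType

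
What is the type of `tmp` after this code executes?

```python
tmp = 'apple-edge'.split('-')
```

str.split() returns list

list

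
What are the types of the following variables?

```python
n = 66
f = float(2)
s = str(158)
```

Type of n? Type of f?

n is int; f is float

int, float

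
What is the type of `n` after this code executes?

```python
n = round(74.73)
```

round() with no ndigits arg returns int

int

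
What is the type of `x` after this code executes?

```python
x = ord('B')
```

ord() returns int (Unicode code point)

int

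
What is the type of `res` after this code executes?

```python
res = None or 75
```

'or' with None returns the other value (75, int)

int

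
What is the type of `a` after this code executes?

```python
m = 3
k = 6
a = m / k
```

int / int always returns float in Python 3 (3 / 6 = 0.5)

float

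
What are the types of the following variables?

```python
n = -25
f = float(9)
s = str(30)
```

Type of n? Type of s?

n is int; s is str

int, str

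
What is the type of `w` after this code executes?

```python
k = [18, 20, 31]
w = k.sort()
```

list.sort() returns None (sorts in place)

NoneType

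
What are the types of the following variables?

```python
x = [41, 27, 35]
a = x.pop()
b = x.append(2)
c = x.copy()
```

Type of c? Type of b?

list.copy() returns list; list.append() returns None

list, NoneType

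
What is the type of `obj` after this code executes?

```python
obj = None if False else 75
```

Ternary: condition is False, else branch (75) taken → int

int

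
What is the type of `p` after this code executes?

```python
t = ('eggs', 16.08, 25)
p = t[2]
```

Index 2 of tuple is 25 which is int

int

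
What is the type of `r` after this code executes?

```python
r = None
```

None has type NoneType

NoneType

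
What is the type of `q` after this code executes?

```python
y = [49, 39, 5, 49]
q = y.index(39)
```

list.index() returns int

int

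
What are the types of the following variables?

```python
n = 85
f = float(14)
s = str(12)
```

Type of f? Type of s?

f is float; s is str

float, str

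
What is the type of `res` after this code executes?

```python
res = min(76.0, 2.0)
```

min() of floats returns float

float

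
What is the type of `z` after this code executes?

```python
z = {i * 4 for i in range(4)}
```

A set comprehension {expr for x in iterable} produces a set

set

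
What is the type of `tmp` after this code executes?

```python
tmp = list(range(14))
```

list(range(...)) returns list

list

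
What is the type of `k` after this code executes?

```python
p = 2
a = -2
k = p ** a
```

int ** negative int returns float

float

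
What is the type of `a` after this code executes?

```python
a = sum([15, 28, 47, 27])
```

sum() of ints returns int

int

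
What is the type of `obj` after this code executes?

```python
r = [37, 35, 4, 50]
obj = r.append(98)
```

list.append() returns None (mutates in place)

NoneType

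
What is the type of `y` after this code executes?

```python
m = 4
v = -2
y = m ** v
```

int ** negative int returns float

float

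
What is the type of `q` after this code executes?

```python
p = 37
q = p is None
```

'is' comparison returns bool

bool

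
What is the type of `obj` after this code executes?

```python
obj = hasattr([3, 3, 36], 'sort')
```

hasattr() returns bool

bool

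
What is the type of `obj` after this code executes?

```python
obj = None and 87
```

'and' returns first falsy value (None)

NoneType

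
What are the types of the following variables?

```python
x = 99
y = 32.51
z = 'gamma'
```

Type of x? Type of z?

x is int; z is str

int, str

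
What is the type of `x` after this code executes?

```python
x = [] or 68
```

'or' returns first truthy value (68, which is int)

int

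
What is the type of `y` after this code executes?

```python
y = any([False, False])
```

any() returns bool

bool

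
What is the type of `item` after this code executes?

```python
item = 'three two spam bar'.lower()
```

str.lower() returns str

str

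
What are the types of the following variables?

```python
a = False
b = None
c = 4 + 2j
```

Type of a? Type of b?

a is bool; b is NoneType

bool, NoneType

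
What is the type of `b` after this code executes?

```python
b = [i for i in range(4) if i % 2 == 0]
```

A list comprehension [...] produces a list

list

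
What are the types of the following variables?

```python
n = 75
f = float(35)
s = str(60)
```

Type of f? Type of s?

f is float; s is str

float, str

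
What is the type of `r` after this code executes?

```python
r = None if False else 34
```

Ternary: condition is False, else branch (34) taken → int

int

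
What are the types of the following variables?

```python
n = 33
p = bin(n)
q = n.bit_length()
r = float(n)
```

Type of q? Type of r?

int.bit_length() returns int; float() returns float

int, float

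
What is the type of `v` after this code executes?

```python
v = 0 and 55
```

'and' returns the first falsy value (0, which is int)

int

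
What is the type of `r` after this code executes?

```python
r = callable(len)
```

callable() returns bool

bool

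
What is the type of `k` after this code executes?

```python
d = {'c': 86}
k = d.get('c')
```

dict.get() returns the value (int) when key is found

int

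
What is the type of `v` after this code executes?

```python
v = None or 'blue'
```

'or' with None returns the other value ('blue', str)

str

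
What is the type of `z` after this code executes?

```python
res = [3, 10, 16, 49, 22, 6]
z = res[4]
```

Indexing a list of ints returns int (res[4] = 22)

int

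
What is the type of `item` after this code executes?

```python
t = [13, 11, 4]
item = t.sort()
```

list.sort() returns None (sorts in place)

NoneType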